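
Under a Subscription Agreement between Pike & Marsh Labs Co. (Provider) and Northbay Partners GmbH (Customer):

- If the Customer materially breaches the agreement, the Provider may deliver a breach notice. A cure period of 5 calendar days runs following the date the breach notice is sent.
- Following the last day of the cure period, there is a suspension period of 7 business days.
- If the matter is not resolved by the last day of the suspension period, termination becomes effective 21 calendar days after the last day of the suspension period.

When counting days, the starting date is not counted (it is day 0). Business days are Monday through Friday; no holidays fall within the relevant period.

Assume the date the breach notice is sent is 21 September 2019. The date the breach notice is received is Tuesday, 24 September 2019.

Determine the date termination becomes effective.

The last day of the cure period: 21 September 2019 + 5 days = 26 September 2019.
The last day of the suspension period: counting 7 business days from Thursday, 26 September 2019 (Sep 27, Sep 30, Oct 1, Oct 2, Oct 3, Oct 4, Oct 7, skipping weekends) reaches Monday, 7 October 2019.
The date termination becomes effective: 21 calendar days after 7 October 2019 is 28 October 2019.

28 October 2019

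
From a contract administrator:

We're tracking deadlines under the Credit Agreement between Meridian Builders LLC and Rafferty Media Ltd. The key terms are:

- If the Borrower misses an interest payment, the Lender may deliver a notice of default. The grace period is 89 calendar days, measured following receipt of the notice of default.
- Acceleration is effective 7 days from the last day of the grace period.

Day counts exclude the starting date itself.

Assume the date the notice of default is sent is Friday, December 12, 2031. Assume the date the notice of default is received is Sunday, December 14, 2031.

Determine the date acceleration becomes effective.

March 19, 2032

The last day of the grace period: December 14, 2031 + 89 days = March 12, 2032.
Adding 7 calendar days to March 12, 2032 gives March 19, 2032, which is the date acceleration becomes effective.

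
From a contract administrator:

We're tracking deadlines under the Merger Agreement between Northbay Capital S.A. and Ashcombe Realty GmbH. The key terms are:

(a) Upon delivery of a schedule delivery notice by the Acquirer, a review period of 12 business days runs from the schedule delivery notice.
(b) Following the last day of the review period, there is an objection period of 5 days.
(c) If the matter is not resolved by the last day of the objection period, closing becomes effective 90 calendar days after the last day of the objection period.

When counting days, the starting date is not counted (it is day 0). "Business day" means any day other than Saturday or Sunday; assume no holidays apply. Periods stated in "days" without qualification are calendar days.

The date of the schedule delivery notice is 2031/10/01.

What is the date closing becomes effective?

The last day of the review period: counting 12 business days from Wednesday, 2031/10/01 (Oct 2, Oct 3, Oct 6, Oct 7, …, Oct 15, Oct 16, Oct 17, skipping weekends) reaches Friday, 2031/10/17.
The last day of the objection period: 2031/10/17 + 5 days = 2031/10/22.
Adding 90 calendar days to 2031/10/22 gives 2032/01/20, which is the date closing becomes effective.

2032/01/20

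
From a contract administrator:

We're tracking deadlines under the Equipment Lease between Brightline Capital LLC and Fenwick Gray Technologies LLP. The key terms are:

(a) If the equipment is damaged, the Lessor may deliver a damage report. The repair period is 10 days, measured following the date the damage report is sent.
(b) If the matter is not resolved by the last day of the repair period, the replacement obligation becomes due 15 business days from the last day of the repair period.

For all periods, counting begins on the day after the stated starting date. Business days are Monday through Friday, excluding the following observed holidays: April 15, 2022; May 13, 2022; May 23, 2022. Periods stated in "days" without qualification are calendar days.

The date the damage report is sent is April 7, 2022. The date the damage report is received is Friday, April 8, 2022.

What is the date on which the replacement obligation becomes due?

The last day of the repair period: 10 calendar days after April 7, 2022 is April 17, 2022.
The date on which the replacement obligation becomes due: counting 15 business days from Sunday, April 17, 2022 (Apr 18, Apr 19, Apr 20, Apr 21, …, May 4, May 5, May 6, skipping weekends) reaches Friday, May 6, 2022.

May 6, 2022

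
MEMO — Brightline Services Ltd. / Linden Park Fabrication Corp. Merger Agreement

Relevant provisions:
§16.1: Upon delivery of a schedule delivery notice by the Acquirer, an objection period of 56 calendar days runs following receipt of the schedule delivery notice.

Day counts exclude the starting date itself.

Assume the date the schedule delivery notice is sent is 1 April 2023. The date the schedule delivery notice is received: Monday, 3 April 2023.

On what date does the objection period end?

The last day of the objection period: 56 calendar days after 3 April 2023 is 29 May 2023.

29 May 2023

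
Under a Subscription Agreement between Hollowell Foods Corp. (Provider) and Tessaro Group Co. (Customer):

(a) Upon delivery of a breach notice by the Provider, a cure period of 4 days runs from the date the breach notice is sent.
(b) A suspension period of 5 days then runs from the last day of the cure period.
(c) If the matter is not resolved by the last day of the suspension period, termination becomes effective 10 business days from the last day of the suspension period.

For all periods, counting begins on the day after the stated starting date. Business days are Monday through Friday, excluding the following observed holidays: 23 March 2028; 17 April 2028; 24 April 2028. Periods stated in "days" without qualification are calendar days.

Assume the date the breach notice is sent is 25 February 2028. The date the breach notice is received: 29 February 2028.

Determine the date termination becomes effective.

The last day of the cure period: 25 February 2028 + 4 days = 29 February 2028.
The last day of the suspension period: 29 February 2028 + 5 days = 5 March 2028.
The date termination becomes effective: counting 10 business days from Sunday, 5 March 2028 (Mar 6, Mar 7, Mar 8, Mar 9, Mar 10, Mar 13, Mar 14, Mar 15, Mar 16, Mar 17, skipping weekends) reaches Friday, 17 March 2028.

17 March 2028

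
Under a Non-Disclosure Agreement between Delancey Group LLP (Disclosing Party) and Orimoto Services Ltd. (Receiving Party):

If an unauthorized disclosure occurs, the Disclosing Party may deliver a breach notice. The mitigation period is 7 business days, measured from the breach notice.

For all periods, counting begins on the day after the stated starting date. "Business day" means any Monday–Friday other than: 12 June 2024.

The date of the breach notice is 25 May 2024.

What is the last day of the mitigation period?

4 June 2024

The last day of the mitigation period: 7 business days after Saturday, 25 May 2024, skipping weekends — May 27, May 28, May 29, May 30, May 31, Jun 3, Jun 4 — lands on Tuesday, 4 June 2024.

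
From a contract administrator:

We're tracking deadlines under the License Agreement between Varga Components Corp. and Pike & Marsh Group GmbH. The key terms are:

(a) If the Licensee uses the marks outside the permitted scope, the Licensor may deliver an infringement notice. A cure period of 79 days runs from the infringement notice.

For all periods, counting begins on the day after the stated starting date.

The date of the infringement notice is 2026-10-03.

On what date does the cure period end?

The last day of the cure period: 2026-10-03 + 79 days = 2026-12-21.

2026-12-21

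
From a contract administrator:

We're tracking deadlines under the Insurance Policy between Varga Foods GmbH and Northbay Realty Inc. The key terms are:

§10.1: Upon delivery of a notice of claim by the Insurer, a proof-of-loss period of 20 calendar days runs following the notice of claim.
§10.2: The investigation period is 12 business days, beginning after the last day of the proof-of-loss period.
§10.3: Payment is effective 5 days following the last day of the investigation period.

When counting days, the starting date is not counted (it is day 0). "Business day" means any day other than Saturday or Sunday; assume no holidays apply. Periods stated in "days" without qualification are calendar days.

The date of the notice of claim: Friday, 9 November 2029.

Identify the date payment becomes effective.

The last day of the proof-of-loss period: 9 November 2029 + 20 days = 29 November 2029.
The last day of the investigation period: 12 business days after Thursday, 29 November 2029, skipping weekends — Nov 30, Dec 3, Dec 4, Dec 5, …, Dec 13, Dec 14, Dec 17 — lands on Monday, 17 December 2029.
The date payment becomes effective: 5 calendar days after 17 December 2029 is 22 December 2029.

22 December 2029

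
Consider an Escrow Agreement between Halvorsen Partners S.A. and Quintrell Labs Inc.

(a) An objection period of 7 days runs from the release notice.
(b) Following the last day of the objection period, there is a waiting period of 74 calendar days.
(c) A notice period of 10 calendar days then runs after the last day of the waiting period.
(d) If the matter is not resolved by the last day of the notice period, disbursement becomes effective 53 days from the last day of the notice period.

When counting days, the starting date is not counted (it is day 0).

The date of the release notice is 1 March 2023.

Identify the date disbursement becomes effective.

The last day of the objection period: 7 calendar days after 1 March 2023 is 8 March 2023.
The last day of the waiting period: 8 March 2023 + 74 days = 21 May 2023.
The last day of the notice period: 21 May 2023 + 10 days = 31 May 2023.
Adding 53 calendar days to 31 May 2023 gives 23 July 2023, which is the date disbursement becomes effective.

23 July 2023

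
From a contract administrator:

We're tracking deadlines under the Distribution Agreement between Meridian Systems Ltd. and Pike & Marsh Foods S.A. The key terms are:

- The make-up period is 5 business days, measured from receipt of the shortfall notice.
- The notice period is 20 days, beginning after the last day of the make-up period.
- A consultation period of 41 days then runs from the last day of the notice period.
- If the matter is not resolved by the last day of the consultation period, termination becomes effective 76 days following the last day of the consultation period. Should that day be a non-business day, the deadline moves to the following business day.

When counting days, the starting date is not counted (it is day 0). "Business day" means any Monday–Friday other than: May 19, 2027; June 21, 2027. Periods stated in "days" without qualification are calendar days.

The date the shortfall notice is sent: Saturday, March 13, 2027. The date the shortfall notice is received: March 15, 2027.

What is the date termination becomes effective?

August 6, 2027

From Monday, March 15, 2027, 5 business days (Mar 16, Mar 17, Mar 18, Mar 19, Mar 22, skipping weekends) brings us to Monday, March 22, 2027, which is the last day of the make-up period.
The last day of the notice period: 20 calendar days after March 22, 2027 is April 11, 2027.
The last day of the consultation period: April 11, 2027 + 41 days = May 22, 2027.
Adding 76 calendar days to May 22, 2027 gives August 6, 2027, which is the date termination becomes effective. August 6, 2027 is a Friday and is not a listed holiday, so no roll-forward applies.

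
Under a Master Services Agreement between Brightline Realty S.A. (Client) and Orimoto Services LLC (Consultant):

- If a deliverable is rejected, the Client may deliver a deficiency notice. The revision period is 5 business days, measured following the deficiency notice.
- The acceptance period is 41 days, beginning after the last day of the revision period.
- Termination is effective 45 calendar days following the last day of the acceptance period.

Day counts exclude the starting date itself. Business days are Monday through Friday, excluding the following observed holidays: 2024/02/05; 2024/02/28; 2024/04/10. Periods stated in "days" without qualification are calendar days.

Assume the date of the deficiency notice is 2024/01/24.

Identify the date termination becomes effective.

The last day of the revision period: counting 5 business days from Wednesday, 2024/01/24 (Jan 25, Jan 26, Jan 29, Jan 30, Jan 31, skipping weekends) reaches Wednesday, 2024/01/31.
The last day of the acceptance period: 2024/01/31 + 41 days = 2024/03/12.
The date termination becomes effective: 45 calendar days after 2024/03/12 is 2024/04/26.

2024/04/26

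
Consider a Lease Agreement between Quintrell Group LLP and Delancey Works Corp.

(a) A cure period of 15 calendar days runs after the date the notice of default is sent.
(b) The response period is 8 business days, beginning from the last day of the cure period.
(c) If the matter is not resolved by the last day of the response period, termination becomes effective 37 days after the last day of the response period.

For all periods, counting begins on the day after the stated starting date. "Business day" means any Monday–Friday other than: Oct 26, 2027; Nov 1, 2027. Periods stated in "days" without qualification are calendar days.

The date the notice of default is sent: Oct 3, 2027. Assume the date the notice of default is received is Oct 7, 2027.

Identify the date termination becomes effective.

The last day of the cure period: Oct 3, 2027 + 15 days = Oct 18, 2027.
From Monday, Oct 18, 2027, 8 business days (Oct 19, Oct 20, Oct 21, Oct 22, Oct 25, Oct 27, Oct 28, Oct 29, skipping weekends and the listed holiday on Oct 26) brings us to Friday, Oct 29, 2027, which is the last day of the response period.
The date termination becomes effective: Oct 29, 2027 + 37 days = Dec 5, 2027.

Dec 5, 2027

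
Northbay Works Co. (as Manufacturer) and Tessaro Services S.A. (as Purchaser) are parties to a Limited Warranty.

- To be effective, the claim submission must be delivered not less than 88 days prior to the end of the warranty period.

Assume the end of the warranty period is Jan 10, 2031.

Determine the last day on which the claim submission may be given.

Counting back 88 calendar days from Jan 10, 2031 gives Oct 14, 2030.

Oct 14, 2030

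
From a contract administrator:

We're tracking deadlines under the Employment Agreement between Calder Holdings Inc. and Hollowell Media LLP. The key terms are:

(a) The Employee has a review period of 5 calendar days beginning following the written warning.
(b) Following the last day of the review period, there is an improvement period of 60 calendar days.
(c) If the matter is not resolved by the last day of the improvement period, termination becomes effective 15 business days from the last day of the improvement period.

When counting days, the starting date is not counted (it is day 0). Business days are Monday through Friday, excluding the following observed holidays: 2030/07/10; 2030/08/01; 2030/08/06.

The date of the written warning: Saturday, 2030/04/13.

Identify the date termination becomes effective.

2030/07/08

Adding 5 calendar days to 2030/04/13 gives 2030/04/18, which is the last day of the review period.
The last day of the improvement period: 2030/04/18 + 60 days = 2030/06/17.
The date termination becomes effective: counting 15 business days from Monday, 2030/06/17 (Jun 18, Jun 19, Jun 20, Jun 21, …, Jul 4, Jul 5, Jul 8, skipping weekends) reaches Monday, 2030/07/08.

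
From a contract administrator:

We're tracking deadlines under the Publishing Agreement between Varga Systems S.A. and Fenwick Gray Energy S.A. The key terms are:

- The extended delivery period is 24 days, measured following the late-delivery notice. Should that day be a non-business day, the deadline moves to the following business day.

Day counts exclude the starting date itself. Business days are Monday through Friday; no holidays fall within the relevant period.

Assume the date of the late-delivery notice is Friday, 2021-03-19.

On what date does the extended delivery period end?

2021-04-12

The last day of the extended delivery period: 24 calendar days after 2021-03-19 is 2021-04-12. 2021-04-12 is a Monday, so no roll-forward applies.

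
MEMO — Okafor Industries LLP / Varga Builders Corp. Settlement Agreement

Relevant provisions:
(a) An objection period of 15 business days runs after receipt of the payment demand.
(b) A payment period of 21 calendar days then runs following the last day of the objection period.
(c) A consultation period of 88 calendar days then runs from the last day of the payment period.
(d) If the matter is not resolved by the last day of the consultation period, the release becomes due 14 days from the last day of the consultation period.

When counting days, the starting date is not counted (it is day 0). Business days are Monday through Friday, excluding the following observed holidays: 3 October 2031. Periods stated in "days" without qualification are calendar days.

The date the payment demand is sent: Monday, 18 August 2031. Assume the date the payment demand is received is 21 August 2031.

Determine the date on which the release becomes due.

The last day of the objection period: 15 business days after Thursday, 21 August 2031, skipping weekends — Aug 22, Aug 25, Aug 26, Aug 27, …, Sep 9, Sep 10, Sep 11 — lands on Thursday, 11 September 2031.
The last day of the payment period: 21 calendar days after 11 September 2031 is 2 October 2031.
The last day of the consultation period: 88 calendar days after 2 October 2031 is 29 December 2031.
The date on which the release becomes due: 14 calendar days after 29 December 2031 is 12 January 2032.

12 January 2032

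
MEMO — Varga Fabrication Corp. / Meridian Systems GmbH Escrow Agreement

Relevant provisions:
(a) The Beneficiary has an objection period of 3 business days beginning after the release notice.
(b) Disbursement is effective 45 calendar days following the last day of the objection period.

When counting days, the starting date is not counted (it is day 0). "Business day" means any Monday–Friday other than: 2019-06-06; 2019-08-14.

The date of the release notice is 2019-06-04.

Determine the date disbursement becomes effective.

2019-07-25

The last day of the objection period: counting 3 business days from Tuesday, 2019-06-04 (Jun 5, Jun 7, Jun 10, skipping weekends and the listed holiday on Jun 6) reaches Monday, 2019-06-10.
The date disbursement becomes effective: 45 calendar days after 2019-06-10 is 2019-07-25.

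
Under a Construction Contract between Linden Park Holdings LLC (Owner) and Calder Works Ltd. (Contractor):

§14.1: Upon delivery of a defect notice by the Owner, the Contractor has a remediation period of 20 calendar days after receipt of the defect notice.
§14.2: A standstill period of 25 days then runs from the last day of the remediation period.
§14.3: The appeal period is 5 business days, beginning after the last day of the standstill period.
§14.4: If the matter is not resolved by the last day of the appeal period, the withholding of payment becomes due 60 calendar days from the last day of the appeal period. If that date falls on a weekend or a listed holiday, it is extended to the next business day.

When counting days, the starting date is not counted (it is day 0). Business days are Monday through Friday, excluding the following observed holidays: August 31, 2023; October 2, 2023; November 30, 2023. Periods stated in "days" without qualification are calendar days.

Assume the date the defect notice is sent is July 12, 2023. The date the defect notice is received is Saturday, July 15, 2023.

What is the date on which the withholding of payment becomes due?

The last day of the remediation period: 20 calendar days after July 15, 2023 is August 4, 2023.
The last day of the standstill period: 25 calendar days after August 4, 2023 is August 29, 2023.
The last day of the appeal period: 5 business days after Tuesday, August 29, 2023, skipping weekends and the listed holiday on Aug 31 — Aug 30, Sep 1, Sep 4, Sep 5, Sep 6 — lands on Wednesday, September 6, 2023.
The date on which the withholding of payment becomes due: 60 calendar days after September 6, 2023 is November 5, 2023. That falls on a Sunday, so it rolls to the next business day, Monday, November 6, 2023.

November 6, 2023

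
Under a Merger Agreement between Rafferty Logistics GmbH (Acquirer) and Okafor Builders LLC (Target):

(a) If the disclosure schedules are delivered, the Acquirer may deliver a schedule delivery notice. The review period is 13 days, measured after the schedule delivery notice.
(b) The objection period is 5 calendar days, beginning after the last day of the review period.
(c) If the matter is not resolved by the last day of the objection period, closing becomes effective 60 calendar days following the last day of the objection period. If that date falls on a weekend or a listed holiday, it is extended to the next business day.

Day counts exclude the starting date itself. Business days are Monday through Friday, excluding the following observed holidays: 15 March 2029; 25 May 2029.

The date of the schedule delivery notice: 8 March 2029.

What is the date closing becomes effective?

28 May 2029

Adding 13 calendar days to 8 March 2029 gives 21 March 2029, which is the last day of the review period.
The last day of the objection period: 5 calendar days after 21 March 2029 is 26 March 2029.
The date closing becomes effective: 26 March 2029 + 60 days = 25 May 2029. That falls on Friday, a listed holiday, so it rolls to the next business day, Monday, 28 May 2029.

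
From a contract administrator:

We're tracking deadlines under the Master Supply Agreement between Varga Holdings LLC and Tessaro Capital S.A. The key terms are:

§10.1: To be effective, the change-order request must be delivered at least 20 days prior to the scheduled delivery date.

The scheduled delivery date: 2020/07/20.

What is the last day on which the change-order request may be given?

2020/07/20 minus 20 days is 2020/06/30.

2020/06/30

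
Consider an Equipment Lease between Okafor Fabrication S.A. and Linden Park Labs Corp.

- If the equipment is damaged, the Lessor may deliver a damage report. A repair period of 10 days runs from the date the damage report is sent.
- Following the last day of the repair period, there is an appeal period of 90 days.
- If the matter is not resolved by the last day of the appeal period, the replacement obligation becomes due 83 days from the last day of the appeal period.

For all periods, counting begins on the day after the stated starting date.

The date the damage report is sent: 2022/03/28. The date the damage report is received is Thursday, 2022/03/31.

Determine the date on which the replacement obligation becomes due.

The last day of the repair period: 10 calendar days after 2022/03/28 is 2022/04/07.
The last day of the appeal period: 2022/04/07 + 90 days = 2022/07/06.
The date on which the replacement obligation becomes due: 83 calendar days after 2022/07/06 is 2022/09/27.

2022/09/27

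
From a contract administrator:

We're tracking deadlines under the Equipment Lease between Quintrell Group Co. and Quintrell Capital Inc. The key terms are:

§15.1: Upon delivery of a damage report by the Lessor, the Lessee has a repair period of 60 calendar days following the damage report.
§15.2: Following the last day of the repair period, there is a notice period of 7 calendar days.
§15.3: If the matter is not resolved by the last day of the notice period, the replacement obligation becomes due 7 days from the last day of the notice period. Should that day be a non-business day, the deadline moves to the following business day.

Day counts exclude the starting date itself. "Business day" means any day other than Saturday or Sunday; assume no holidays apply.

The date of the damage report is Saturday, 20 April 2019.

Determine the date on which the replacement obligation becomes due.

The last day of the repair period: 20 April 2019 + 60 days = 19 June 2019.
The last day of the notice period: 7 calendar days after 19 June 2019 is 26 June 2019.
The date on which the replacement obligation becomes due: 7 calendar days after 26 June 2019 is 3 July 2019. 3 July 2019 is a Wednesday, so no roll-forward applies.

3 July 2019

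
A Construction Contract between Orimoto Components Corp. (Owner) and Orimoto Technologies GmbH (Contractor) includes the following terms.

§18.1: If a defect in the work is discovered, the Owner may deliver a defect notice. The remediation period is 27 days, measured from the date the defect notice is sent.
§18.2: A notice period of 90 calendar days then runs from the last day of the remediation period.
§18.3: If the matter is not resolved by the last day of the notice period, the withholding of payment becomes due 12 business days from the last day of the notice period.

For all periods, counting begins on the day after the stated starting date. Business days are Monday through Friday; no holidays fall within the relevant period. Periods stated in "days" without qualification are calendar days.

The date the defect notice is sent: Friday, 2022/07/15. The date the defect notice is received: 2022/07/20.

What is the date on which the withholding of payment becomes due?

2022/11/25

The last day of the remediation period: 2022/07/15 + 27 days = 2022/08/11.
The last day of the notice period: 90 calendar days after 2022/08/11 is 2022/11/09.
The date on which the withholding of payment becomes due: 12 business days after Wednesday, 2022/11/09, skipping weekends — Nov 10, Nov 11, Nov 14, Nov 15, …, Nov 23, Nov 24, Nov 25 — lands on Friday, 2022/11/25.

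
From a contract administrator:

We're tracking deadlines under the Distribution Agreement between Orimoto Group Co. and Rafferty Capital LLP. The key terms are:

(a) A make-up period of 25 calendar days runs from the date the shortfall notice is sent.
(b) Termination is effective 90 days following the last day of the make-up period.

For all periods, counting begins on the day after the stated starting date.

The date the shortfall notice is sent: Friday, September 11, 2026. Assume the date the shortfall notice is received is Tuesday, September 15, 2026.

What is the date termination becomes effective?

Adding 25 calendar days to September 11, 2026 gives October 6, 2026, which is the last day of the make-up period.
Adding 90 calendar days to October 6, 2026 gives January 4, 2027, which is the date termination becomes effective.

January 4, 2027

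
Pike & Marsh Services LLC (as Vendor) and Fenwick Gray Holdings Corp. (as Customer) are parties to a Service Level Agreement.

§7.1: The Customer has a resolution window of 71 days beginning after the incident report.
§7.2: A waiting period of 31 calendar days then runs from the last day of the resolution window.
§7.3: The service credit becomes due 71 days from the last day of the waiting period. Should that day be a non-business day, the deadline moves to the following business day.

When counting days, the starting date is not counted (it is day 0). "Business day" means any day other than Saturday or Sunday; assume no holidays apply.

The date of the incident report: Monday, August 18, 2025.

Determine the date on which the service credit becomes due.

The last day of the resolution window: August 18, 2025 + 71 days = October 28, 2025.
The last day of the waiting period: 31 calendar days after October 28, 2025 is November 28, 2025.
The date on which the service credit becomes due: 71 calendar days after November 28, 2025 is February 7, 2026. That falls on a Saturday, so it rolls to the next business day, Monday, February 9, 2026.

February 9, 2026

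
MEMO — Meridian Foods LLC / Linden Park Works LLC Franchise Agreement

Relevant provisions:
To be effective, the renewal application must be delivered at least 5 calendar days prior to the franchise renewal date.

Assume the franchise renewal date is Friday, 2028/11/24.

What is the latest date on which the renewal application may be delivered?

2028/11/19

Counting back 5 calendar days from 2028/11/24 gives 2028/11/19.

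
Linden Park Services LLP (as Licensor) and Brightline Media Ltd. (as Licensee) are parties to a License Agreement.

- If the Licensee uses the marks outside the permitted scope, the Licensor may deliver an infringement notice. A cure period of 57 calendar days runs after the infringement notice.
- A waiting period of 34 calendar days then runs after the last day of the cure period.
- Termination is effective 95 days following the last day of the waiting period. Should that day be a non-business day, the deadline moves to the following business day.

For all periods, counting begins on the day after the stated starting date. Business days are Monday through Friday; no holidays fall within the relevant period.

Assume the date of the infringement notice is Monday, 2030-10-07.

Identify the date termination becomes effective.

The last day of the cure period: 2030-10-07 + 57 days = 2030-12-03.
The last day of the waiting period: 34 calendar days after 2030-12-03 is 2031-01-06.
The date termination becomes effective: 95 calendar days after 2031-01-06 is 2031-04-11. 2031-04-11 is a Friday, so no roll-forward applies.

2031-04-11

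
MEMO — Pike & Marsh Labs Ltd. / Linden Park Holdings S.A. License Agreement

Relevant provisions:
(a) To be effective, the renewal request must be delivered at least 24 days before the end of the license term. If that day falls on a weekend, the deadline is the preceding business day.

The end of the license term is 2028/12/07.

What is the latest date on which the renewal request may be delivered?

2028/11/13

Counting back 24 calendar days from 2028/12/07 gives 2028/11/13. That is a Monday, so no adjustment is needed.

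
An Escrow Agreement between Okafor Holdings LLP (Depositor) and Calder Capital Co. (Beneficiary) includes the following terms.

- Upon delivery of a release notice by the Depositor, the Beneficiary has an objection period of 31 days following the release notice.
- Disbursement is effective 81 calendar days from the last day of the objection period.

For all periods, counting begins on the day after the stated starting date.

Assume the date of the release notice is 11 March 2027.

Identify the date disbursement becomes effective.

Adding 31 calendar days to 11 March 2027 gives 11 April 2027, which is the last day of the objection period.
The date disbursement becomes effective: 81 calendar days after 11 April 2027 is 1 July 2027.

1 July 2027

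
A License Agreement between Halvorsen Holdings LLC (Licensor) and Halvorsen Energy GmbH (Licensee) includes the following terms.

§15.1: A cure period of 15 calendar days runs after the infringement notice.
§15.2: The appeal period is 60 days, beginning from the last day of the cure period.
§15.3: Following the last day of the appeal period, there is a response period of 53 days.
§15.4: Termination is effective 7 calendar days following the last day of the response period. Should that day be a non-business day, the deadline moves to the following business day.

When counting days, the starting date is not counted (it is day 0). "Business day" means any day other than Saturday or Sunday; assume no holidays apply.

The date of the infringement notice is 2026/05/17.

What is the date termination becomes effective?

2026/09/29

The last day of the cure period: 15 calendar days after 2026/05/17 is 2026/06/01.
The last day of the appeal period: 60 calendar days after 2026/06/01 is 2026/07/31.
The last day of the response period: 2026/07/31 + 53 days = 2026/09/22.
The date termination becomes effective: 7 calendar days after 2026/09/22 is 2026/09/29. 2026/09/29 is a Tuesday, so no roll-forward applies.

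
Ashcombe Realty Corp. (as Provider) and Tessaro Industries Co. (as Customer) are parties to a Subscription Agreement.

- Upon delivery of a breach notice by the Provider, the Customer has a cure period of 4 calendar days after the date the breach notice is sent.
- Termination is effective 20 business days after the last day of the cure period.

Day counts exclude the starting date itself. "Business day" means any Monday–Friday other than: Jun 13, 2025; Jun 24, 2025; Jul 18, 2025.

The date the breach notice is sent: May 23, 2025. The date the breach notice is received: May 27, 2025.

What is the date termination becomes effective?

The last day of the cure period: 4 calendar days after May 23, 2025 is May 27, 2025.
The date termination becomes effective: 20 business days after Tuesday, May 27, 2025, skipping weekends and the listed holidays on Jun 13, Jun 24 — May 28, May 29, May 30, Jun 2, …, Jun 23, Jun 25, Jun 26 — lands on Thursday, Jun 26, 2025.

Jun 26, 2025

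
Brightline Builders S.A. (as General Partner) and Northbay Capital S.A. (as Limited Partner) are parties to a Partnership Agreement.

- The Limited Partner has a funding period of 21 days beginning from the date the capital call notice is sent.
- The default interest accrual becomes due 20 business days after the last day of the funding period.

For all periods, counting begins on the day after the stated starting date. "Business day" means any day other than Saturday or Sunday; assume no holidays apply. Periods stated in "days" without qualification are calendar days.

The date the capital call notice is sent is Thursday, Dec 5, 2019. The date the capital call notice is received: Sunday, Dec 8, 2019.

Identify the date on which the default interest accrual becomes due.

Jan 23, 2020

The last day of the funding period: Dec 5, 2019 + 21 days = Dec 26, 2019.
From Thursday, Dec 26, 2019, 20 business days (Dec 27, Dec 30, Dec 31, Jan 1, …, Jan 21, Jan 22, Jan 23, skipping weekends) brings us to Thursday, Jan 23, 2020, which is the date on which the default interest accrual becomes due.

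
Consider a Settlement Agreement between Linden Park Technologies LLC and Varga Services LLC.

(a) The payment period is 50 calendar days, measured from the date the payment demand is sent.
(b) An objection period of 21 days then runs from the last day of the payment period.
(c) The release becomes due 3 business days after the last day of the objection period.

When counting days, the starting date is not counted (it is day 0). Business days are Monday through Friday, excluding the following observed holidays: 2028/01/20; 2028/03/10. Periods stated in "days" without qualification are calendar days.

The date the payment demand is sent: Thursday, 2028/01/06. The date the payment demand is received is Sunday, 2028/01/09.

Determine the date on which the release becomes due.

2028/03/22

Adding 50 calendar days to 2028/01/06 gives 2028/02/25, which is the last day of the payment period.
The last day of the objection period: 2028/02/25 + 21 days = 2028/03/17.
From Friday, 2028/03/17, 3 business days (Mar 20, Mar 21, Mar 22, skipping weekends) brings us to Wednesday, 2028/03/22, which is the date on which the release becomes due.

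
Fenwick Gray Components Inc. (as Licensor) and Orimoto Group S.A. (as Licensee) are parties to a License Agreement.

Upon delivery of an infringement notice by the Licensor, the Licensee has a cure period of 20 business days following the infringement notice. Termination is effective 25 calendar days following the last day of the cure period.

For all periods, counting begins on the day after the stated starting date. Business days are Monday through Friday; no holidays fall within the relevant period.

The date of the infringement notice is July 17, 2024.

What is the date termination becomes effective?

The last day of the cure period: counting 20 business days from Wednesday, July 17, 2024 (Jul 18, Jul 19, Jul 22, Jul 23, …, Aug 12, Aug 13, Aug 14, skipping weekends) reaches Wednesday, August 14, 2024.
The date termination becomes effective: August 14, 2024 + 25 days = September 8, 2024.

September 8, 2024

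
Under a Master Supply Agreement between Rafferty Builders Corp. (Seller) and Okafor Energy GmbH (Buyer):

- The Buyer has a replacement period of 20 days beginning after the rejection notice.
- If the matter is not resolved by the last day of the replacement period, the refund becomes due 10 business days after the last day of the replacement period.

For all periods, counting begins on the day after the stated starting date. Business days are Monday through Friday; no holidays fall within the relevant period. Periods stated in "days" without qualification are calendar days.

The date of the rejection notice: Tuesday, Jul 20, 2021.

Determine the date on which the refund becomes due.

Aug 23, 2021

Adding 20 calendar days to Jul 20, 2021 gives Aug 9, 2021, which is the last day of the replacement period.
From Monday, Aug 9, 2021, 10 business days (Aug 10, Aug 11, Aug 12, Aug 13, Aug 16, Aug 17, Aug 18, Aug 19, Aug 20, Aug 23, skipping weekends) brings us to Monday, Aug 23, 2021, which is the date on which the refund becomes due.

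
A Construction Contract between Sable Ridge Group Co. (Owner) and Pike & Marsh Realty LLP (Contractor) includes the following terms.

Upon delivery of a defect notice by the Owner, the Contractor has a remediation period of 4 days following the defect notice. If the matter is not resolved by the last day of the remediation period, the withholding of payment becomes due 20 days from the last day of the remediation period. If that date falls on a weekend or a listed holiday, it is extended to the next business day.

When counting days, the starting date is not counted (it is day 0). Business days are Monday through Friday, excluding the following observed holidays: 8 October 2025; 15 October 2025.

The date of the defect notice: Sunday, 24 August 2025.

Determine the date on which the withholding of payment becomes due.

The last day of the remediation period: 24 August 2025 + 4 days = 28 August 2025.
The date on which the withholding of payment becomes due: 20 calendar days after 28 August 2025 is 17 September 2025. 17 September 2025 is a Wednesday and is not a listed holiday, so no roll-forward applies.

17 September 2025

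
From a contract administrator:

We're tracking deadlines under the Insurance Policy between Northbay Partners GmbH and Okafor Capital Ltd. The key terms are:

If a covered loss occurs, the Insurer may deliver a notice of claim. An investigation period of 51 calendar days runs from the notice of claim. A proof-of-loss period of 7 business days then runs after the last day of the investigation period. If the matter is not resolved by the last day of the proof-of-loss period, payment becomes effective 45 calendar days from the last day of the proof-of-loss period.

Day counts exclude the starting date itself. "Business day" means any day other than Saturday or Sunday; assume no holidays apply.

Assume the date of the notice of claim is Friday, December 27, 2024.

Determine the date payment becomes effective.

The last day of the investigation period: 51 calendar days after December 27, 2024 is February 16, 2025.
The last day of the proof-of-loss period: 7 business days after Sunday, February 16, 2025, skipping weekends — Feb 17, Feb 18, Feb 19, Feb 20, Feb 21, Feb 24, Feb 25 — lands on Tuesday, February 25, 2025.
Adding 45 calendar days to February 25, 2025 gives April 11, 2025, which is the date payment becomes effective.

April 11, 2025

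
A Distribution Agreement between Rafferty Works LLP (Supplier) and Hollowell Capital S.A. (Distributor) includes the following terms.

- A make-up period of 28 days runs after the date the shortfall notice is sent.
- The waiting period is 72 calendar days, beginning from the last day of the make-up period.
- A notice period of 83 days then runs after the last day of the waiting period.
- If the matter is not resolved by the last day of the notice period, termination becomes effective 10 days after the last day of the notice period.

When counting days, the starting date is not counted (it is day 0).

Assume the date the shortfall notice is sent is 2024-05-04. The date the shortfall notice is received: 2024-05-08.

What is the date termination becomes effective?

2024-11-13

The last day of the make-up period: 2024-05-04 + 28 days = 2024-06-01.
The last day of the waiting period: 2024-06-01 + 72 days = 2024-08-12.
The last day of the notice period: 2024-08-12 + 83 days = 2024-11-03.
Adding 10 calendar days to 2024-11-03 gives 2024-11-13, which is the date termination becomes effective.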